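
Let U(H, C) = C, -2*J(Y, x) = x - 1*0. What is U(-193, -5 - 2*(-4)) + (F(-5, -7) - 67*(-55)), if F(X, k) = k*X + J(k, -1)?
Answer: 7447/2 ≈ 3723.5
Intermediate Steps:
J(Y, x) = -x/2 (J(Y, x) = -(x - 1*0)/2 = -(x + 0)/2 = -x/2)
F(X, k) = 1/2 + X*k (F(X, k) = k*X - 1/2*(-1) = X*k + 1/2 = 1/2 + X*k)
U(-193, -5 - 2*(-4)) + (F(-5, -7) - 67*(-55)) = (-5 - 2*(-4)) + ((1/2 - 5*(-7)) - 67*(-55)) = (-5 + 8) + ((1/2 + 35) + 3685) = 3 + (71/2 + 3685) = 3 + 7441/2 = 7447/2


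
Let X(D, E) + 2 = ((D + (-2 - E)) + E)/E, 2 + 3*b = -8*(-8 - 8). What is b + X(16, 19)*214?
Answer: -4338/19 ≈ -228.32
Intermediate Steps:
b = 42 (b = -⅔ + (-8*(-8 - 8))/3 = -⅔ + (-8*(-16))/3 = -⅔ + (⅓)*128 = -⅔ + 128/3 = 42)
X(D, E) = -2 + (-2 + D)/E (X(D, E) = -2 + ((D + (-2 - E)) + E)/E = -2 + ((-2 + D - E) + E)/E = -2 + (-2 + D)/E)
b + X(16, 19)*214 = 42 + ((-2 + 16 - 2*19)/19)*214 = 42 + ((-2 + 16 - 38)/19)*214 = 42 + ((1/19)*(-24))*214 = 42 - 24/19*214 = 42 - 5136/19 = -4338/19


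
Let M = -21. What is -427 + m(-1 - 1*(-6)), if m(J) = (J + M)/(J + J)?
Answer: -2143/5 ≈ -428.60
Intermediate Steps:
m(J) = (-21 + J)/(2*J) (m(J) = (J - 21)/(J + J) = (-21 + J)/((2*J)) = (-21 + J)*(1/(2*J)) = (-21 + J)/(2*J))
-427 + m(-1 - 1*(-6)) = -427 + (-21 + (-1 - 1*(-6)))/(2*(-1 - 1*(-6))) = -427 + (-21 + (-1 + 6))/(2*(-1 + 6)) = -427 + (1/2)*(-21 + 5)/5 = -427 + (1/2)*(1/5)*(-16) = -427 - 8/5 = -2143/5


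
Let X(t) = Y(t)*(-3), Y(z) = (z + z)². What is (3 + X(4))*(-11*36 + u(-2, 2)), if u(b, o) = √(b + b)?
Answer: 74844 - 378*I ≈ 74844.0 - 378.0*I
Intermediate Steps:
Y(z) = 4*z² (Y(z) = (2*z)² = 4*z²)
u(b, o) = √2*√b (u(b, o) = √(2*b) = √2*√b)
X(t) = -12*t² (X(t) = (4*t²)*(-3) = -12*t²)
(3 + X(4))*(-11*36 + u(-2, 2)) = (3 - 12*4²)*(-11*36 + √2*√(-2)) = (3 - 12*16)*(-396 + √2*(I*√2)) = (3 - 192)*(-396 + 2*I) = -189*(-396 + 2*I) = 74844 - 378*I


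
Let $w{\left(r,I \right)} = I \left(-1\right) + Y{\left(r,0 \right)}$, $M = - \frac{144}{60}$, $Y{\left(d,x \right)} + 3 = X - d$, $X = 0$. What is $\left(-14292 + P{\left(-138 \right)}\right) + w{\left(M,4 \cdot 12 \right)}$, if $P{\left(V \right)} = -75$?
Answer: $- \frac{72078}{5} \approx -14416.0$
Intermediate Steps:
$Y{\left(d,x \right)} = -3 - d$ ($Y{\left(d,x \right)} = -3 + \left(0 - d\right) = -3 - d$)
$M = - \frac{12}{5}$ ($M = \left(-144\right) \frac{1}{60} = - \frac{12}{5} \approx -2.4$)
$w{\left(r,I \right)} = -3 - I - r$ ($w{\left(r,I \right)} = I \left(-1\right) - \left(3 + r\right) = - I - \left(3 + r\right) = -3 - I - r$)
$\left(-14292 + P{\left(-138 \right)}\right) + w{\left(M,4 \cdot 12 \right)} = \left(-14292 - 75\right) - \left(\frac{3}{5} + 48\right) = -14367 - \frac{243}{5} = - \frac{72078}{5}$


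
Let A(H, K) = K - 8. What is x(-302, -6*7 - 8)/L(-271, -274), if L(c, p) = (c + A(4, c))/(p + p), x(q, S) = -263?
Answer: -72062/275 ≈ -262.04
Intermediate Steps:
A(H, K) = -8 + K
L(c, p) = (-8 + 2*c)/(2*p) (L(c, p) = (c + (-8 + c))/(p + p) = (-8 + 2*c)/((2*p)) = (-8 + 2*c)*(1/(2*p)) = (-8 + 2*c)/(2*p))
x(-302, -6*7 - 8)/L(-271, -274) = -263*(-274/(-4 - 271)) = -263/((-1/274*(-275))) = -263/275/274 = -263*274/275 = -72062/275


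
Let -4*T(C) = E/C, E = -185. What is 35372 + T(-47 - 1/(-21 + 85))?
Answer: 106431388/3009 ≈ 35371.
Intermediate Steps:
T(C) = 185/(4*C) (T(C) = -(-185)/(4*C) = 185/(4*C))
35372 + T(-47 - 1/(-21 + 85)) = 35372 + 185/(4*(-47 - 1/(-21 + 85))) = 35372 + 185/(4*(-47 - 1/64)) = 35372 + 185/(4*(-3009/64)) = 35372 + (185/4)*(-64/3009) = 35372 - 2960/3009 = 106431388/3009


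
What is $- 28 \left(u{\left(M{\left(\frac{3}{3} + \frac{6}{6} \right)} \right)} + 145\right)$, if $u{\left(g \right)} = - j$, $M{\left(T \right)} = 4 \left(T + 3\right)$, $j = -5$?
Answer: $-4200$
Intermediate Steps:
$M{\left(T \right)} = 12 + 4 T$ ($M{\left(T \right)} = 4 \left(3 + T\right) = 12 + 4 T$)
$u{\left(g \right)} = 5$ ($u{\left(g \right)} = \left(-1\right) \left(-5\right) = 5$)
$- 28 \left(u{\left(M{\left(\frac{3}{3} + \frac{6}{6} \right)} \right)} + 145\right) = - 28 \left(5 + 145\right) = \left(-28\right) 150 = -4200$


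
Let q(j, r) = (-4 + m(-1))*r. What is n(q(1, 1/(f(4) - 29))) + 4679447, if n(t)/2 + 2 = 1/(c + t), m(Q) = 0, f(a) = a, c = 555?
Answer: 64945989447/13879 ≈ 4.6794e+6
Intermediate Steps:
q(j, r) = -4*r (q(j, r) = (-4 + 0)*r = -4*r)
n(t) = -4 + 2/(555 + t)
n(q(1, 1/(f(4) - 29))) + 4679447 = 2*(-1109 - (-8)/(4 - 29))/(555 - 4/(4 - 29)) + 4679447 = 2*(-1109 - (-8)/(-25))/(555 - 4/(-25)) + 4679447 = 2*(-1109 - (-8)*(-1)/25)/(555 - 4*(-1/25)) + 4679447 = 2*(-1109 - 2*4/25)/(555 + 4/25) + 4679447 = 2*(-1109 - 8/25)/(13879/25) + 4679447 = 2*(25/13879)*(-27733/25) + 4679447 = -55466/13879 + 4679447 = 64945989447/13879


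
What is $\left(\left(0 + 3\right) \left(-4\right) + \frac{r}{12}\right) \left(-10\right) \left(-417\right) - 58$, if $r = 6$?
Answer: $-48013$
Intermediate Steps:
$\left(\left(0 + 3\right) \left(-4\right) + \frac{r}{12}\right) \left(-10\right) \left(-417\right) - 58 = \left(\left(0 + 3\right) \left(-4\right) + \frac{6}{12}\right) \left(-10\right) \left(-417\right) - 58 = \left(3 \left(-4\right) + 6 \cdot \frac{1}{12}\right) \left(-10\right) \left(-417\right) - 58 = \left(-12 + \frac{1}{2}\right) \left(-10\right) \left(-417\right) - 58 = \left(- \frac{23}{2}\right) \left(-10\right) \left(-417\right) - 58 = 115 \left(-417\right) - 58 = -47955 - 58 = -48013$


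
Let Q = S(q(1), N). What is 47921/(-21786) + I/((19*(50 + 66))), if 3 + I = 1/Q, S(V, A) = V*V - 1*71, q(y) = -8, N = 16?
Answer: -92475560/42014301 ≈ -2.2010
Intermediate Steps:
S(V, A) = -71 + V² (S(V, A) = V² - 71 = -71 + V²)
Q = -7 (Q = -71 + (-8)² = -71 + 64 = -7)
I = -22/7 (I = -3 + 1/(-7) = -3 - ⅐ = -22/7 ≈ -3.1429)
47921/(-21786) + I/((19*(50 + 66))) = 47921/(-21786) - 22*1/(19*(50 + 66))/7 = 47921*(-1/21786) - 22/(7*(19*116)) = -47921/21786 - 22/7/2204 = -47921/21786 - 22/7*1/2204 = -47921/21786 - 11/7714 = -92475560/42014301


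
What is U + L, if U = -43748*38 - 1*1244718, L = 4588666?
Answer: 1681524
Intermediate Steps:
U = -2907142 (U = -1662424 - 1244718 = -2907142)
U + L = -2907142 + 4588666 = 1681524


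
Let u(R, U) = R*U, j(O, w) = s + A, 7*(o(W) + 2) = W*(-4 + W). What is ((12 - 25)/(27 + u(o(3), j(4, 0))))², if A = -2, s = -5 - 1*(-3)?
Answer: 8281/66049 ≈ 0.12538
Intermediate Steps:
s = -2 (s = -5 + 3 = -2)
o(W) = -2 + W*(-4 + W)/7 (o(W) = -2 + (W*(-4 + W))/7 = -2 + W*(-4 + W)/7)
j(O, w) = -4 (j(O, w) = -2 - 2 = -4)
((12 - 25)/(27 + u(o(3), j(4, 0))))² = ((12 - 25)/(27 + (-2 - 4/7*3 + (⅐)*3²)*(-4)))² = (-13/(27 + (-2 - 12/7 + (⅐)*9)*(-4)))² = (-13/(27 + (-2 - 12/7 + 9/7)*(-4)))² = (-13/(27 - 17/7*(-4)))² = (-13/(27 + 68/7))² = (-13/257/7)² = (-13*7/257)² = (-91/257)² = 8281/66049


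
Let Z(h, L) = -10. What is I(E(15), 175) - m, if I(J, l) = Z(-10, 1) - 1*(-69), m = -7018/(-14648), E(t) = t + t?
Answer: 428607/7324 ≈ 58.521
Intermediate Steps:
E(t) = 2*t
m = 3509/7324 (m = -7018*(-1/14648) = 3509/7324 ≈ 0.47911)
I(J, l) = 59 (I(J, l) = -10 - 1*(-69) = -10 + 69 = 59)
I(E(15), 175) - m = 59 - 1*3509/7324 = 59 - 3509/7324 = 428607/7324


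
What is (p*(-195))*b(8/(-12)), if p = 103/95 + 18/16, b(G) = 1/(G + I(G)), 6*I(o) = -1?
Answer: 196443/380 ≈ 516.96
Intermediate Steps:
I(o) = -⅙ (I(o) = (⅙)*(-1) = -⅙)
b(G) = 1/(-⅙ + G) (b(G) = 1/(G - ⅙) = 1/(-⅙ + G))
p = 1679/760 (p = 103*(1/95) + 18*(1/16) = 103/95 + 9/8 = 1679/760 ≈ 2.2092)
(p*(-195))*b(8/(-12)) = ((1679/760)*(-195))*(6/(-1 + 6*(8/(-12)))) = -196443/(76*(-1 + 6*(8*(-1/12)))) = -196443/(76*(-1 + 6*(-⅔))) = -196443/(76*(-1 - 4)) = -196443/(76*(-5)) = -196443*(-1)/(76*5) = -65481/152*(-6/5) = 196443/380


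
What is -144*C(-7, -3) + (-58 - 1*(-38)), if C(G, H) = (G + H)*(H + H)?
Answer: -8660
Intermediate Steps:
C(G, H) = 2*H*(G + H) (C(G, H) = (G + H)*(2*H) = 2*H*(G + H))
-144*C(-7, -3) + (-58 - 1*(-38)) = -288*(-3)*(-7 - 3) + (-58 - 1*(-38)) = -288*(-3)*(-10) + (-58 + 38) = -144*60 - 20 = -8640 - 20 = -8660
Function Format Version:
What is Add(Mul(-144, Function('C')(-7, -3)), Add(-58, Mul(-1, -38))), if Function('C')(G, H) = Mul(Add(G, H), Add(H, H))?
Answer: -8660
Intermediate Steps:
Function('C')(G, H) = Mul(2, H, Add(G, H)) (Function('C')(G, H) = Mul(Add(G, H), Mul(2, H)) = Mul(2, H, Add(G, H)))
Add(Mul(-144, Function('C')(-7, -3)), Add(-58, Mul(-1, -38))) = Add(Mul(-144, Mul(2, -3, Add(-7, -3))), Add(-58, Mul(-1, -38))) = Add(Mul(-144, Mul(2, -3, -10)), Add(-58, 38)) = Add(Mul(-144, 60), -20) = Add(-8640, -20) = -8660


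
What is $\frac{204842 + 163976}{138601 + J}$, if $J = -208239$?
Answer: $- \frac{184409}{34819} \approx -5.2962$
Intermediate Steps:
$\frac{204842 + 163976}{138601 + J} = \frac{204842 + 163976}{138601 - 208239} = \frac{368818}{-69638} = 368818 \left(- \frac{1}{69638}\right) = - \frac{184409}{34819}$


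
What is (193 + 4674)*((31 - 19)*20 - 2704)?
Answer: -11992288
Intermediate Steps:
(193 + 4674)*((31 - 19)*20 - 2704) = 4867*(12*20 - 2704) = 4867*(240 - 2704) = 4867*(-2464) = -11992288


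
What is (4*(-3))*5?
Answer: -60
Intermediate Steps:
(4*(-3))*5 = -12*5 = -60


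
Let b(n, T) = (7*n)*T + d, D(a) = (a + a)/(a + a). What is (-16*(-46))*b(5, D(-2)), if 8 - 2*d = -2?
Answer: 29440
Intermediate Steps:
D(a) = 1 (D(a) = (2*a)/((2*a)) = (2*a)*(1/(2*a)) = 1)
d = 5 (d = 4 - ½*(-2) = 4 + 1 = 5)
b(n, T) = 5 + 7*T*n (b(n, T) = (7*n)*T + 5 = 7*T*n + 5 = 5 + 7*T*n)
(-16*(-46))*b(5, D(-2)) = (-16*(-46))*(5 + 7*1*5) = 736*(5 + 35) = 736*40 = 29440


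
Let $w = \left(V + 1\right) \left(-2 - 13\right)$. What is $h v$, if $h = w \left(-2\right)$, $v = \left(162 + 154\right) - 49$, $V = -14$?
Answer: $-104130$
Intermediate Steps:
$w = 195$ ($w = \left(-14 + 1\right) \left(-2 - 13\right) = \left(-13\right) \left(-15\right) = 195$)
$v = 267$ ($v = 316 - 49 = 267$)
$h = -390$ ($h = 195 \left(-2\right) = -390$)
$h v = \left(-390\right) 267 = -104130$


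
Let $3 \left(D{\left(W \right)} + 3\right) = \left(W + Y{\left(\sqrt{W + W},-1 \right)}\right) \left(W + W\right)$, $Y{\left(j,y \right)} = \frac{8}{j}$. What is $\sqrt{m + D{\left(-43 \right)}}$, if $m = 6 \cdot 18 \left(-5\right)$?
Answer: $\frac{\sqrt{6207 + 24 i \sqrt{86}}}{3} \approx 26.266 + 0.47076 i$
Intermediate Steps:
$D{\left(W \right)} = -3 + \frac{2 W \left(W + \frac{4 \sqrt{2}}{\sqrt{W}}\right)}{3}$ ($D{\left(W \right)} = -3 + \frac{\left(W + \frac{8}{\sqrt{W + W}}\right) \left(W + W\right)}{3} = -3 + \frac{\left(W + \frac{8}{\sqrt{2 W}}\right) 2 W}{3} = -3 + \frac{\left(W + \frac{8}{\sqrt{2} \sqrt{W}}\right) 2 W}{3} = -3 + \frac{\left(W + 8 \frac{\sqrt{2}}{2 \sqrt{W}}\right) 2 W}{3} = -3 + \frac{\left(W + \frac{4 \sqrt{2}}{\sqrt{W}}\right) 2 W}{3} = -3 + \frac{2 W \left(W + \frac{4 \sqrt{2}}{\sqrt{W}}\right)}{3}$)
$m = -540$ ($m = 108 \left(-5\right) = -540$)
$\sqrt{m + D{\left(-43 \right)}} = \sqrt{-540 + \left(-3 + \frac{2 \left(-43\right)^{2}}{3} + \frac{8 \sqrt{2} \sqrt{-43}}{3}\right)} = \sqrt{-540 + \left(-3 + \frac{2}{3} \cdot 1849 + \frac{8 \sqrt{2} i \sqrt{43}}{3}\right)} = \sqrt{-540 + \left(-3 + \frac{3698}{3} + \frac{8 i \sqrt{86}}{3}\right)} = \sqrt{-540 + \left(\frac{3689}{3} + \frac{8 i \sqrt{86}}{3}\right)} = \sqrt{\frac{2069}{3} + \frac{8 i \sqrt{86}}{3}}$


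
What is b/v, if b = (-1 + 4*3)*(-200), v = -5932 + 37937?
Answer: -440/6401 ≈ -0.068739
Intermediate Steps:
v = 32005
b = -2200 (b = (-1 + 12)*(-200) = 11*(-200) = -2200)
b/v = -2200/32005 = -2200*1/32005 = -440/6401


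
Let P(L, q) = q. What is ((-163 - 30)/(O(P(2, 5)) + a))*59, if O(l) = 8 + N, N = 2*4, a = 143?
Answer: -11387/159 ≈ -71.616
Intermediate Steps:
N = 8
O(l) = 16 (O(l) = 8 + 8 = 16)
((-163 - 30)/(O(P(2, 5)) + a))*59 = ((-163 - 30)/(16 + 143))*59 = -193/159*59 = -11387/159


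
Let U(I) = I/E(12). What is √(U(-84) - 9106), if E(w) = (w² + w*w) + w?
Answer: I*√227657/5 ≈ 95.427*I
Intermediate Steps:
E(w) = w + 2*w² (E(w) = (w² + w²) + w = 2*w² + w = w + 2*w²)
U(I) = I/300 (U(I) = I/((12*(1 + 2*12))) = I/((12*(1 + 24))) = I/((12*25)) = I/300)
√(U(-84) - 9106) = √((1/300)*(-84) - 9106) = √(-7/25 - 9106) = √(-227657/25) = I*√227657/5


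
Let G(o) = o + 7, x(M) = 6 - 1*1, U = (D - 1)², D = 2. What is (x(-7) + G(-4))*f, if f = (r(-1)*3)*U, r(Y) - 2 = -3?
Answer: -24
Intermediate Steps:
r(Y) = -1 (r(Y) = 2 - 3 = -1)
U = 1 (U = (2 - 1)² = 1² = 1)
f = -3 (f = -1*3*1 = -3*1 = -3)
x(M) = 5 (x(M) = 6 - 1 = 5)
G(o) = 7 + o
(x(-7) + G(-4))*f = (5 + (7 - 4))*(-3) = (5 + 3)*(-3) = 8*(-3) = -24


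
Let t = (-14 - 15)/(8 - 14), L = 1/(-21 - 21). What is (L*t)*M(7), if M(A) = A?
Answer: -29/36 ≈ -0.80556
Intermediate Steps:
L = -1/42 (L = 1/(-42) = -1/42 ≈ -0.023810)
t = 29/6 (t = -29/(-6) = -29*(-⅙) = 29/6 ≈ 4.8333)
(L*t)*M(7) = -1/42*29/6*7 = -29/252*7 = -29/36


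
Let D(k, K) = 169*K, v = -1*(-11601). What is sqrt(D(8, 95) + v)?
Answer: 2*sqrt(6914) ≈ 166.30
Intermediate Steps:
v = 11601
sqrt(D(8, 95) + v) = sqrt(169*95 + 11601) = sqrt(16055 + 11601) = sqrt(27656) = 2*sqrt(6914)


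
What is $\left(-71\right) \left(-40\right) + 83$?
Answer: $2923$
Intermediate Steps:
$\left(-71\right) \left(-40\right) + 83 = 2840 + 83 = 2923$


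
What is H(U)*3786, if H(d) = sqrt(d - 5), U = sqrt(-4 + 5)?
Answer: 7572*I ≈ 7572.0*I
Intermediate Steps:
U = 1 (U = sqrt(1) = 1)
H(d) = sqrt(-5 + d)
H(U)*3786 = sqrt(-5 + 1)*3786 = sqrt(-4)*3786 = (2*I)*3786 = 7572*I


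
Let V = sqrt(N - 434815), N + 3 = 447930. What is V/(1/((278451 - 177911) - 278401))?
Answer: -355722*sqrt(3278) ≈ -2.0366e+7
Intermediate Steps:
N = 447927 (N = -3 + 447930 = 447927)
V = 2*sqrt(3278) (V = sqrt(447927 - 434815) = sqrt(13112) = 2*sqrt(3278) ≈ 114.51)
V/(1/((278451 - 177911) - 278401)) = (2*sqrt(3278))/(1/((278451 - 177911) - 278401)) = (2*sqrt(3278))/(1/(100540 - 278401)) = (2*sqrt(3278))/(1/(-177861)) = (2*sqrt(3278))/(-1/177861) = (2*sqrt(3278))*(-177861) = -355722*sqrt(3278)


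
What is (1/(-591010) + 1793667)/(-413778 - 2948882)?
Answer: -1060075133669/1987365686600 ≈ -0.53341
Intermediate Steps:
(1/(-591010) + 1793667)/(-413778 - 2948882) = (-1/591010 + 1793667)/(-3362660) = (1060075133669/591010)*(-1/3362660) = -1060075133669/1987365686600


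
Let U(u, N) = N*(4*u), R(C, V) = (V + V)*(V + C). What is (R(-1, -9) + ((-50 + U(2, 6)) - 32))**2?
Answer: 21316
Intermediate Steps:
R(C, V) = 2*V*(C + V) (R(C, V) = (2*V)*(C + V) = 2*V*(C + V))
U(u, N) = 4*N*u
(R(-1, -9) + ((-50 + U(2, 6)) - 32))**2 = (2*(-9)*(-1 - 9) + ((-50 + 4*6*2) - 32))**2 = (2*(-9)*(-10) + ((-50 + 48) - 32))**2 = (180 + (-2 - 32))**2 = (180 - 34)**2 = 146**2 = 21316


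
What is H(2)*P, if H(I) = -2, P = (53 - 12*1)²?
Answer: -3362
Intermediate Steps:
P = 1681 (P = (53 - 12)² = 41² = 1681)
H(2)*P = -2*1681 = -3362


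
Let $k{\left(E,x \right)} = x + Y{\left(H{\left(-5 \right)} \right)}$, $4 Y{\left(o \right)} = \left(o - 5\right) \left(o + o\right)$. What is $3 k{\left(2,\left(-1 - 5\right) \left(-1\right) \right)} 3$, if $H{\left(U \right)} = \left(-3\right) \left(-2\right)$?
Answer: $81$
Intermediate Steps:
$H{\left(U \right)} = 6$
$Y{\left(o \right)} = \frac{o \left(-5 + o\right)}{2}$ ($Y{\left(o \right)} = \frac{\left(o - 5\right) \left(o + o\right)}{4} = \frac{\left(-5 + o\right) 2 o}{4} = \frac{2 o \left(-5 + o\right)}{4} = \frac{o \left(-5 + o\right)}{2}$)
$k{\left(E,x \right)} = 3 + x$ ($k{\left(E,x \right)} = x + \frac{1}{2} \cdot 6 \left(-5 + 6\right) = x + \frac{1}{2} \cdot 6 \cdot 1 = x + 3 = 3 + x$)
$3 k{\left(2,\left(-1 - 5\right) \left(-1\right) \right)} 3 = 3 \left(3 + \left(-1 - 5\right) \left(-1\right)\right) 3 = 3 \left(3 - -6\right) 3 = 3 \left(3 + 6\right) 3 = 3 \cdot 9 \cdot 3 = 27 \cdot 3 = 81$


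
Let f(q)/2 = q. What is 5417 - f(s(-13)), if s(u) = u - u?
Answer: 5417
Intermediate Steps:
s(u) = 0
f(q) = 2*q
5417 - f(s(-13)) = 5417 - 2*0 = 5417 - 1*0 = 5417 + 0 = 5417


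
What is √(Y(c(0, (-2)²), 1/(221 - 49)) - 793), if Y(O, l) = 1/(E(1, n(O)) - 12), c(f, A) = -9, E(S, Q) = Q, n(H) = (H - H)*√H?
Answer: I*√28551/6 ≈ 28.162*I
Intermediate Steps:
n(H) = 0 (n(H) = 0*√H = 0)
Y(O, l) = -1/12 (Y(O, l) = 1/(0 - 12) = 1/(-12) = -1/12)
√(Y(c(0, (-2)²), 1/(221 - 49)) - 793) = √(-1/12 - 793) = √(-9517/12) = I*√28551/6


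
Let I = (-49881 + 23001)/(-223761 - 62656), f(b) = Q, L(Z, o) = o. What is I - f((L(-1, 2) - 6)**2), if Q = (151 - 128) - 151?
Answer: 36688256/286417 ≈ 128.09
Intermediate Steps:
Q = -128 (Q = 23 - 151 = -128)
f(b) = -128
I = 26880/286417 (I = -26880/(-286417) = -26880*(-1/286417) = 26880/286417 ≈ 0.093849)
I - f((L(-1, 2) - 6)**2) = 26880/286417 - 1*(-128) = 26880/286417 + 128 = 36688256/286417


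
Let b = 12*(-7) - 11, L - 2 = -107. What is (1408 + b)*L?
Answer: -137865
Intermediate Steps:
L = -105 (L = 2 - 107 = -105)
b = -95 (b = -84 - 11 = -95)
(1408 + b)*L = (1408 - 95)*(-105) = 1313*(-105) = -137865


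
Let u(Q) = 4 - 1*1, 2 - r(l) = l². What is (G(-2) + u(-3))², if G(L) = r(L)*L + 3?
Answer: 100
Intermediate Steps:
r(l) = 2 - l²
u(Q) = 3 (u(Q) = 4 - 1 = 3)
G(L) = 3 + L*(2 - L²) (G(L) = (2 - L²)*L + 3 = L*(2 - L²) + 3 = 3 + L*(2 - L²))
(G(-2) + u(-3))² = ((3 - 1*(-2)*(-2 + (-2)²)) + 3)² = ((3 - 1*(-2)*(-2 + 4)) + 3)² = ((3 - 1*(-2)*2) + 3)² = ((3 + 4) + 3)² = (7 + 3)² = 10² = 100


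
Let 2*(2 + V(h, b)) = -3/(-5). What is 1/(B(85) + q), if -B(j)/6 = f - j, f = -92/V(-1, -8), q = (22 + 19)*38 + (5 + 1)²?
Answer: 17/30248 ≈ 0.00056202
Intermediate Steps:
q = 1594 (q = 41*38 + 6² = 1558 + 36 = 1594)
V(h, b) = -17/10 (V(h, b) = -2 + (-3/(-5))/2 = -2 + (-3*(-⅕))/2 = -2 + (½)*(⅗) = -2 + 3/10 = -17/10)
f = 920/17 (f = -92/(-17/10) = -92*(-10/17) = 920/17 ≈ 54.118)
B(j) = -5520/17 + 6*j (B(j) = -6*(920/17 - j) = -5520/17 + 6*j)
1/(B(85) + q) = 1/((-5520/17 + 6*85) + 1594) = 1/((-5520/17 + 510) + 1594) = 1/(3150/17 + 1594) = 1/(30248/17) = 17/30248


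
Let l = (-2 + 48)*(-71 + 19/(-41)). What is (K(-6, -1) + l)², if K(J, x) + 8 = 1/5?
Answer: 456298899001/42025 ≈ 1.0858e+7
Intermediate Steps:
K(J, x) = -39/5 (K(J, x) = -8 + 1/5 = -8 + ⅕ = -39/5)
l = -134780/41 (l = 46*(-71 + 19*(-1/41)) = 46*(-71 - 19/41) = 46*(-2930/41) = -134780/41 ≈ -3287.3)
(K(-6, -1) + l)² = (-39/5 - 134780/41)² = (-675499/205)² = 456298899001/42025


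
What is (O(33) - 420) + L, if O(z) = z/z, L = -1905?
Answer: -2324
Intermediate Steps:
O(z) = 1
(O(33) - 420) + L = (1 - 420) - 1905 = -419 - 1905 = -2324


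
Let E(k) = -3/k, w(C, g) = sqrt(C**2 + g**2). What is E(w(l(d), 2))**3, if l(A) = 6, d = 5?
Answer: -27*sqrt(10)/800 ≈ -0.10673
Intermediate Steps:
E(w(l(d), 2))**3 = (-3/sqrt(6**2 + 2**2))**3 = (-3/sqrt(36 + 4))**3 = (-3*sqrt(10)/20)**3 = -27*sqrt(10)/800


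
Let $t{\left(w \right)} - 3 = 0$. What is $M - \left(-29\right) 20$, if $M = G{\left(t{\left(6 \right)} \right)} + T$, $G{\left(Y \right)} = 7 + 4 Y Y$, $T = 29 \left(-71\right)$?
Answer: $-1436$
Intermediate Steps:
$T = -2059$
$t{\left(w \right)} = 3$ ($t{\left(w \right)} = 3 + 0 = 3$)
$G{\left(Y \right)} = 7 + 4 Y^{2}$
$M = -2016$ ($M = \left(7 + 4 \cdot 3^{2}\right) - 2059 = \left(7 + 4 \cdot 9\right) - 2059 = \left(7 + 36\right) - 2059 = 43 - 2059 = -2016$)
$M - \left(-29\right) 20 = -2016 - \left(-29\right) 20 = -2016 - -580 = -2016 + 580 = -1436$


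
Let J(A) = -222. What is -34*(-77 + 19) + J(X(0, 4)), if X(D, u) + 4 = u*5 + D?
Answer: 1750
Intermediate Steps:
X(D, u) = -4 + D + 5*u (X(D, u) = -4 + (u*5 + D) = -4 + (5*u + D) = -4 + (D + 5*u) = -4 + D + 5*u)
-34*(-77 + 19) + J(X(0, 4)) = -34*(-77 + 19) - 222 = -34*(-58) - 222 = 1972 - 222 = 1750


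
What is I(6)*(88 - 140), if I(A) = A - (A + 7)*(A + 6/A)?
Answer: 4420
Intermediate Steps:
I(A) = A - (7 + A)*(A + 6/A)
I(6)*(88 - 140) = (-6 - 1*6² - 42/6 - 6*6)*(88 - 140) = (-6 - 1*36 - 42*⅙ - 36)*(-52) = (-6 - 36 - 7 - 36)*(-52) = -85*(-52) = 4420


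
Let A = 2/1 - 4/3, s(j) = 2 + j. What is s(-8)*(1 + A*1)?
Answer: -10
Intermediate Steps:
A = ⅔ (A = 2*1 - 4*⅓ = 2 - 4/3 = ⅔ ≈ 0.66667)
s(-8)*(1 + A*1) = (2 - 8)*(1 + (⅔)*1) = -6*(1 + ⅔) = -6*5/3 = -10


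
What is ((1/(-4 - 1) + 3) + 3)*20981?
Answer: 608449/5 ≈ 1.2169e+5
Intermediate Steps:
((1/(-4 - 1) + 3) + 3)*20981 = ((1/(-5) + 3) + 3)*20981 = ((-⅕ + 3) + 3)*20981 = (14/5 + 3)*20981 = (29/5)*20981 = 608449/5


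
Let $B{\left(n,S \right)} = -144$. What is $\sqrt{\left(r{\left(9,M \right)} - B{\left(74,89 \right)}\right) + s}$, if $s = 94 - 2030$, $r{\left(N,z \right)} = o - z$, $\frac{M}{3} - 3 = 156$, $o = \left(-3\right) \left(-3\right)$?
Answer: $2 i \sqrt{565} \approx 47.539 i$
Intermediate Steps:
$o = 9$
$M = 477$ ($M = 9 + 3 \cdot 156 = 9 + 468 = 477$)
$r{\left(N,z \right)} = 9 - z$
$s = -1936$ ($s = 94 - 2030 = -1936$)
$\sqrt{\left(r{\left(9,M \right)} - B{\left(74,89 \right)}\right) + s} = \sqrt{\left(\left(9 - 477\right) - -144\right) - 1936} = \sqrt{\left(\left(9 - 477\right) + 144\right) - 1936} = \sqrt{\left(-468 + 144\right) - 1936} = \sqrt{-324 - 1936} = \sqrt{-2260} = 2 i \sqrt{565}$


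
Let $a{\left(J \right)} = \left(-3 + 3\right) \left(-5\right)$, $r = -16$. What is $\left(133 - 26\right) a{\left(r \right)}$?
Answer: $0$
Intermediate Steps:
$a{\left(J \right)} = 0$ ($a{\left(J \right)} = 0 \left(-5\right) = 0$)
$\left(133 - 26\right) a{\left(r \right)} = \left(133 - 26\right) 0 = 107 \cdot 0 = 0$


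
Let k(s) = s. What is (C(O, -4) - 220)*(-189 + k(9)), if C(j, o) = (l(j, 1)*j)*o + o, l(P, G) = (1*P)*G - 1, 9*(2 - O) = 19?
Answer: 363680/9 ≈ 40409.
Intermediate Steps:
O = -⅑ (O = 2 - ⅑*19 = 2 - 19/9 = -⅑ ≈ -0.11111)
l(P, G) = -1 + G*P (l(P, G) = P*G - 1 = G*P - 1 = -1 + G*P)
C(j, o) = o + j*o*(-1 + j) (C(j, o) = ((-1 + 1*j)*j)*o + o = ((-1 + j)*j)*o + o = (j*(-1 + j))*o + o = j*o*(-1 + j) + o = o + j*o*(-1 + j))
(C(O, -4) - 220)*(-189 + k(9)) = (-4*(1 - (-1 - ⅑)/9) - 220)*(-189 + 9) = (-4*(1 - ⅑*(-10/9)) - 220)*(-180) = (-4*(1 + 10/81) - 220)*(-180) = (-4*91/81 - 220)*(-180) = (-364/81 - 220)*(-180) = -18184/81*(-180) = 363680/9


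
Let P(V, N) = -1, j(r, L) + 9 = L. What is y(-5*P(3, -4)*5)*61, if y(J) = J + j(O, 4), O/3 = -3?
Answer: 1220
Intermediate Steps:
O = -9 (O = 3*(-3) = -9)
j(r, L) = -9 + L
y(J) = -5 + J (y(J) = J + (-9 + 4) = J - 5 = -5 + J)
y(-5*P(3, -4)*5)*61 = (-5 - 5*(-1)*5)*61 = (-5 + 5*5)*61 = (-5 + 25)*61 = 20*61 = 1220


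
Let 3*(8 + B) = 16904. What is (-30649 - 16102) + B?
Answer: -123373/3 ≈ -41124.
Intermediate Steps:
B = 16880/3 (B = -8 + (⅓)*16904 = -8 + 16904/3 = 16880/3 ≈ 5626.7)
(-30649 - 16102) + B = (-30649 - 16102) + 16880/3 = -46751 + 16880/3 = -123373/3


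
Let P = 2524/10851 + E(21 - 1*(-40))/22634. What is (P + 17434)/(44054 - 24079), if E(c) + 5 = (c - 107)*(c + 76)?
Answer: 856361166943/981178128330 ≈ 0.87279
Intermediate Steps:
E(c) = -5 + (-107 + c)*(76 + c) (E(c) = -5 + (c - 107)*(c + 76) = -5 + (-107 + c)*(76 + c))
P = -11309041/245601534 (P = 2524/10851 + (-8137 + (21 - 1*(-40))**2 - 31*(21 - 1*(-40)))/22634 = 2524*(1/10851) + (-8137 + (21 + 40)**2 - 31*(21 + 40))*(1/22634) = 2524/10851 + (-8137 + 61**2 - 31*61)*(1/22634) = 2524/10851 + (-8137 + 3721 - 1891)*(1/22634) = 2524/10851 - 6307*1/22634 = 2524/10851 - 6307/22634 = -11309041/245601534 ≈ -0.046046)
(P + 17434)/(44054 - 24079) = (-11309041/245601534 + 17434)/(44054 - 24079) = (4281805834715/245601534)/19975 = (4281805834715/245601534)*(1/19975) = 856361166943/981178128330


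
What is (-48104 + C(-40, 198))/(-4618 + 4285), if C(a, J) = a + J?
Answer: 15982/111 ≈ 143.98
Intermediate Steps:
C(a, J) = J + a
(-48104 + C(-40, 198))/(-4618 + 4285) = (-48104 + (198 - 40))/(-4618 + 4285) = (-48104 + 158)/(-333) = -47946*(-1/333) = 15982/111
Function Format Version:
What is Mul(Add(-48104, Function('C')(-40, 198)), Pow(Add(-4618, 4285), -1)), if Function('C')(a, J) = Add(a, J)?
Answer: Rational(15982, 111) ≈ 143.98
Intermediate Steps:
Function('C')(a, J) = Add(J, a)
Mul(Add(-48104, Function('C')(-40, 198)), Pow(Add(-4618, 4285), -1)) = Mul(Add(-48104, Add(198, -40)), Pow(Add(-4618, 4285), -1)) = Mul(Add(-48104, 158), Pow(-333, -1)) = Mul(-47946, Rational(-1, 333)) = Rational(15982, 111)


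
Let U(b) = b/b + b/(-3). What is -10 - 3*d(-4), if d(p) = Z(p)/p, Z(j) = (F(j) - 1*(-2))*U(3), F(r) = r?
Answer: -10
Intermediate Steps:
U(b) = 1 - b/3 (U(b) = 1 + b*(-1/3) = 1 - b/3)
Z(j) = 0 (Z(j) = (j - 1*(-2))*(1 - 1/3*3) = (j + 2)*(1 - 1) = (2 + j)*0 = 0)
d(p) = 0 (d(p) = 0/p = 0)
-10 - 3*d(-4) = -10 - 3*0 = -10 + 0 = -10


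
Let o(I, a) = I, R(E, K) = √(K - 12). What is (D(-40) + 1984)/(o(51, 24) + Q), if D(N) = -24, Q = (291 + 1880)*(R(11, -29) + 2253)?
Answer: 1369567920/3417877984211 - 607880*I*√41/3417877984211 ≈ 0.00040071 - 1.1388e-6*I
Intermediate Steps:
R(E, K) = √(-12 + K)
Q = 4891263 + 2171*I*√41 (Q = (291 + 1880)*(√(-12 - 29) + 2253) = 2171*(√(-41) + 2253) = 2171*(I*√41 + 2253) = 2171*(2253 + I*√41) = 4891263 + 2171*I*√41 ≈ 4.8913e+6 + 13901.0*I)
(D(-40) + 1984)/(o(51, 24) + Q) = (-24 + 1984)/(51 + (4891263 + 2171*I*√41)) = 1960/(4891314 + 2171*I*√41)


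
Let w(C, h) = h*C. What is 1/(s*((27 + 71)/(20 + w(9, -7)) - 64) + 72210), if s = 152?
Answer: 43/2671830 ≈ 1.6094e-5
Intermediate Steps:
w(C, h) = C*h
1/(s*((27 + 71)/(20 + w(9, -7)) - 64) + 72210) = 1/(152*((27 + 71)/(20 + 9*(-7)) - 64) + 72210) = 1/(152*(98/(20 - 63) - 64) + 72210) = 1/(152*(98/(-43) - 64) + 72210) = 1/(152*(98*(-1/43) - 64) + 72210) = 1/(152*(-98/43 - 64) + 72210) = 1/(152*(-2850/43) + 72210) = 1/(-433200/43 + 72210) = 1/(2671830/43) = 43/2671830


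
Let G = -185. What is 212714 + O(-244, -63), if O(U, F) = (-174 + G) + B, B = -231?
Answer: 212124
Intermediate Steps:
O(U, F) = -590 (O(U, F) = (-174 - 185) - 231 = -359 - 231 = -590)
212714 + O(-244, -63) = 212714 - 590 = 212124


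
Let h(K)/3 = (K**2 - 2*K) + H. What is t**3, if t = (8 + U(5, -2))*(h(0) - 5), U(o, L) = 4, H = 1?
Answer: -13824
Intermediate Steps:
h(K) = 3 - 6*K + 3*K**2 (h(K) = 3*((K**2 - 2*K) + 1) = 3*(1 + K**2 - 2*K) = 3 - 6*K + 3*K**2)
t = -24 (t = (8 + 4)*((3 - 6*0 + 3*0**2) - 5) = 12*((3 + 0 + 3*0) - 5) = 12*((3 + 0 + 0) - 5) = 12*(3 - 5) = 12*(-2) = -24)
t**3 = (-24)**3 = -13824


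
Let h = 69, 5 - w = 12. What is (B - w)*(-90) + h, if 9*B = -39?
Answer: -171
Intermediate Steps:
w = -7 (w = 5 - 1*12 = 5 - 12 = -7)
B = -13/3 (B = (⅑)*(-39) = -13/3 ≈ -4.3333)
(B - w)*(-90) + h = (-13/3 - 1*(-7))*(-90) + 69 = (-13/3 + 7)*(-90) + 69 = (8/3)*(-90) + 69 = -240 + 69 = -171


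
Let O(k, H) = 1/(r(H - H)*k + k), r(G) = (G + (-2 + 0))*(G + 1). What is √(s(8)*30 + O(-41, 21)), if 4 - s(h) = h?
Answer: I*√201679/41 ≈ 10.953*I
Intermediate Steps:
r(G) = (1 + G)*(-2 + G) (r(G) = (G - 2)*(1 + G) = (-2 + G)*(1 + G) = (1 + G)*(-2 + G))
s(h) = 4 - h
O(k, H) = -1/k (O(k, H) = 1/((-2 + (H - H)² - (H - H))*k + k) = 1/((-2 + 0² - 1*0)*k + k) = 1/((-2 + 0 + 0)*k + k) = 1/(-2*k + k) = 1/(-k) = -1/k)
√(s(8)*30 + O(-41, 21)) = √((4 - 1*8)*30 - 1/(-41)) = √((4 - 8)*30 - 1*(-1/41)) = √(-4*30 + 1/41) = √(-120 + 1/41) = √(-4919/41) = I*√201679/41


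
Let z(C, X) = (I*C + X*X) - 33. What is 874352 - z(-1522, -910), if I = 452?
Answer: 734229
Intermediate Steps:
z(C, X) = -33 + X² + 452*C (z(C, X) = (452*C + X*X) - 33 = (452*C + X²) - 33 = (X² + 452*C) - 33 = -33 + X² + 452*C)
874352 - z(-1522, -910) = 874352 - (-33 + (-910)² + 452*(-1522)) = 874352 - (-33 + 828100 - 687944) = 874352 - 1*140123 = 874352 - 140123 = 734229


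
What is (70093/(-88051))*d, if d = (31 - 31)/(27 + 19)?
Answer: 0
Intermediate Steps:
d = 0 (d = 0/46 = 0*(1/46) = 0)
(70093/(-88051))*d = (70093/(-88051))*0 = (70093*(-1/88051))*0 = -70093/88051*0 = 0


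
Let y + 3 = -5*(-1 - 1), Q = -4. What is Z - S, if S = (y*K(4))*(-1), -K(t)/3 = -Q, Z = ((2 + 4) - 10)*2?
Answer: -92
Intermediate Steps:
Z = -8 (Z = (6 - 10)*2 = -4*2 = -8)
y = 7 (y = -3 - 5*(-1 - 1) = -3 - 5*(-2) = -3 + 10 = 7)
K(t) = -12 (K(t) = -(-3)*(-4) = -3*4 = -12)
S = 84 (S = (7*(-12))*(-1) = -84*(-1) = 84)
Z - S = -8 - 1*84 = -8 - 84 = -92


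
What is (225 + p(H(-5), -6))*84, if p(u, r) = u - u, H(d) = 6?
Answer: 18900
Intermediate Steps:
p(u, r) = 0
(225 + p(H(-5), -6))*84 = (225 + 0)*84 = 225*84 = 18900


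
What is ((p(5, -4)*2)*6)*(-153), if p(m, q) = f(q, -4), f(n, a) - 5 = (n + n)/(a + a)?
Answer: -11016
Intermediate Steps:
f(n, a) = 5 + n/a (f(n, a) = 5 + (n + n)/(a + a) = 5 + (2*n)/((2*a)) = 5 + (2*n)*(1/(2*a)) = 5 + n/a)
p(m, q) = 5 - q/4 (p(m, q) = 5 + q/(-4) = 5 + q*(-¼) = 5 - q/4)
((p(5, -4)*2)*6)*(-153) = (((5 - ¼*(-4))*2)*6)*(-153) = (((5 + 1)*2)*6)*(-153) = ((6*2)*6)*(-153) = (12*6)*(-153) = 72*(-153) = -11016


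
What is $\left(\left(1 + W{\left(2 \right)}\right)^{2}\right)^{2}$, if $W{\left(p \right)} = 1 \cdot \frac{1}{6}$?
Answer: $\frac{2401}{1296} \approx 1.8526$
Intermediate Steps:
$W{\left(p \right)} = \frac{1}{6}$ ($W{\left(p \right)} = 1 \cdot \frac{1}{6} = \frac{1}{6}$)
$\left(\left(1 + W{\left(2 \right)}\right)^{2}\right)^{2} = \left(\left(1 + \frac{1}{6}\right)^{2}\right)^{2} = \left(\left(\frac{7}{6}\right)^{2}\right)^{2} = \left(\frac{49}{36}\right)^{2} = \frac{2401}{1296}$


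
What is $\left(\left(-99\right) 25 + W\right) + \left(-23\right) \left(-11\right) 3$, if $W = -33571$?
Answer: $-35287$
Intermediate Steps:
$\left(\left(-99\right) 25 + W\right) + \left(-23\right) \left(-11\right) 3 = \left(\left(-99\right) 25 - 33571\right) + \left(-23\right) \left(-11\right) 3 = \left(-2475 - 33571\right) + 253 \cdot 3 = -36046 + 759 = -35287$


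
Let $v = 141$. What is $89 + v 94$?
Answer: $13343$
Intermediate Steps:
$89 + v 94 = 89 + 141 \cdot 94 = 89 + 13254 = 13343$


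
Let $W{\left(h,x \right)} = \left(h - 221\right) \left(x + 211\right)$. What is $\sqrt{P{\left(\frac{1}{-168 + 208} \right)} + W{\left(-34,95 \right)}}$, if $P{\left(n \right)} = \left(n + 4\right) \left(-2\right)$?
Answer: $\frac{i \sqrt{7803805}}{10} \approx 279.35 i$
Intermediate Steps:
$W{\left(h,x \right)} = \left(-221 + h\right) \left(211 + x\right)$
$P{\left(n \right)} = -8 - 2 n$ ($P{\left(n \right)} = \left(4 + n\right) \left(-2\right) = -8 - 2 n$)
$\sqrt{P{\left(\frac{1}{-168 + 208} \right)} + W{\left(-34,95 \right)}} = \sqrt{\left(-8 - \frac{2}{-168 + 208}\right) - 78030} = \sqrt{\left(-8 - \frac{2}{40}\right) - 78030} = \sqrt{\left(-8 - \frac{1}{20}\right) - 78030} = \sqrt{- \frac{161}{20} - 78030} = \sqrt{- \frac{1560761}{20}} = \frac{i \sqrt{7803805}}{10}$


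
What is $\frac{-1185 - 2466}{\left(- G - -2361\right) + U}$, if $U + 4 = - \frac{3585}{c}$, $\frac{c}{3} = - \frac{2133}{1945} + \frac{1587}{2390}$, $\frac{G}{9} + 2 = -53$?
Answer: $- \frac{1468545381}{2258166262} \approx -0.65033$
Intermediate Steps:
$G = -495$ ($G = -18 + 9 \left(-53\right) = -18 - 477 = -495$)
$c = - \frac{1206693}{929710}$ ($c = 3 \left(- \frac{2133}{1945} + \frac{1587}{2390}\right) = 3 \left(- \frac{402231}{929710}\right) = - \frac{1206693}{929710} \approx -1.2979$)
$U = \frac{1109394526}{402231}$ ($U = -4 - \frac{3585}{- \frac{1206693}{929710}} = -4 - - \frac{1111003450}{402231} = -4 + \frac{1111003450}{402231} = \frac{1109394526}{402231} \approx 2758.1$)
$\frac{-1185 - 2466}{\left(- G - -2361\right) + U} = \frac{-1185 - 2466}{\left(\left(-1\right) \left(-495\right) - -2361\right) + \frac{1109394526}{402231}} = - \frac{3651}{\left(495 + 2361\right) + \frac{1109394526}{402231}} = - \frac{3651}{2856 + \frac{1109394526}{402231}} = - \frac{3651}{\frac{2258166262}{402231}} = \left(-3651\right) \frac{402231}{2258166262} = - \frac{1468545381}{2258166262}$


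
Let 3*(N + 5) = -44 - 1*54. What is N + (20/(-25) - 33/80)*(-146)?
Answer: 16723/120 ≈ 139.36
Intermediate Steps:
N = -113/3 (N = -5 + (-44 - 1*54)/3 = -5 + (-44 - 54)/3 = -5 + (1/3)*(-98) = -5 - 98/3 = -113/3 ≈ -37.667)
N + (20/(-25) - 33/80)*(-146) = -113/3 + (20/(-25) - 33/80)*(-146) = -113/3 + (20*(-1/25) - 33*1/80)*(-146) = -113/3 + (-4/5 - 33/80)*(-146) = -113/3 - 97/80*(-146) = -113/3 + 7081/40 = 16723/120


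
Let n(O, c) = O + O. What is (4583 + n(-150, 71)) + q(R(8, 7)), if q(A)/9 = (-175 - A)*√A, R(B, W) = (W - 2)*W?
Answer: 4283 - 1890*√35 ≈ -6898.4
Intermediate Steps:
n(O, c) = 2*O
R(B, W) = W*(-2 + W) (R(B, W) = (-2 + W)*W = W*(-2 + W))
q(A) = 9*√A*(-175 - A) (q(A) = 9*((-175 - A)*√A) = 9*(√A*(-175 - A)) = 9*√A*(-175 - A))
(4583 + n(-150, 71)) + q(R(8, 7)) = (4583 + 2*(-150)) + 9*√(7*(-2 + 7))*(-175 - 7*(-2 + 7)) = (4583 - 300) + 9*√(7*5)*(-175 - 7*5) = 4283 + 9*√35*(-175 - 1*35) = 4283 + 9*√35*(-175 - 35) = 4283 + 9*√35*(-210) = 4283 - 1890*√35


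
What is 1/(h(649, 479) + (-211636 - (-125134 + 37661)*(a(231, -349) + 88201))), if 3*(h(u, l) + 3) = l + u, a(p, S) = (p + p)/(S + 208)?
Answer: 47/362591285228 ≈ 1.2962e-10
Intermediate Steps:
a(p, S) = 2*p/(208 + S) (a(p, S) = (2*p)/(208 + S) = 2*p/(208 + S))
h(u, l) = -3 + l/3 + u/3 (h(u, l) = -3 + (l + u)/3 = -3 + (l/3 + u/3) = -3 + l/3 + u/3)
1/(h(649, 479) + (-211636 - (-125134 + 37661)*(a(231, -349) + 88201))) = 1/((-3 + (⅓)*479 + (⅓)*649) + (-211636 - (-125134 + 37661)*(2*231/(208 - 349) + 88201))) = 1/((-3 + 479/3 + 649/3) + (-211636 - (-87473)*(2*231/(-141) + 88201))) = 1/(373 + (-211636 - (-87473)*(2*231*(-1/141) + 88201))) = 1/(373 + (-211636 - (-87473)*(-154/47 + 88201))) = 1/(373 + (-211636 - (-87473)*4145293/47)) = 1/(373 + (-211636 - 1*(-362601214589/47))) = 1/(373 + (-211636 + 362601214589/47)) = 1/(373 + 362591267697/47) = 1/(362591285228/47) = 47/362591285228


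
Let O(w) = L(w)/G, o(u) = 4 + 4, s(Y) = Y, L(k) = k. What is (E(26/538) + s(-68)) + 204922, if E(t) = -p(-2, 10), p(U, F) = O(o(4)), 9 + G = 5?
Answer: 204856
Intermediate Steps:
G = -4 (G = -9 + 5 = -4)
o(u) = 8
O(w) = -w/4 (O(w) = w/(-4) = w*(-¼) = -w/4)
p(U, F) = -2 (p(U, F) = -¼*8 = -2)
E(t) = 2 (E(t) = -1*(-2) = 2)
(E(26/538) + s(-68)) + 204922 = (2 - 68) + 204922 = -66 + 204922 = 204856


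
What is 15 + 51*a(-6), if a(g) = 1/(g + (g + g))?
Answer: 73/6 ≈ 12.167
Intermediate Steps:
a(g) = 1/(3*g) (a(g) = 1/(g + 2*g) = 1/(3*g))
15 + 51*a(-6) = 15 + 51*((⅓)/(-6)) = 15 + 51*((⅓)*(-⅙)) = 15 + 51*(-1/18) = 15 - 17/6 = 73/6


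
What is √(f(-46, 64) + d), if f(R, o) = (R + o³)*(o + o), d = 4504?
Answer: 2*√8388262 ≈ 5792.5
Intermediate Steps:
f(R, o) = 2*o*(R + o³) (f(R, o) = (R + o³)*(2*o) = 2*o*(R + o³))
√(f(-46, 64) + d) = √(2*64*(-46 + 64³) + 4504) = √(2*64*(-46 + 262144) + 4504) = √(2*64*262098 + 4504) = √(33548544 + 4504) = √33553048 = 2*√8388262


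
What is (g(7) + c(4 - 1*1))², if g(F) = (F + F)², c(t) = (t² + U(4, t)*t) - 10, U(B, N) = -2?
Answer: 35721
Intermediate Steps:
c(t) = -10 + t² - 2*t (c(t) = (t² - 2*t) - 10 = -10 + t² - 2*t)
g(F) = 4*F² (g(F) = (2*F)² = 4*F²)
(g(7) + c(4 - 1*1))² = (4*7² + (-10 + (4 - 1*1)² - 2*(4 - 1*1)))² = (4*49 + (-10 + (4 - 1)² - 2*(4 - 1)))² = (196 + (-10 + 3² - 2*3))² = (196 + (-10 + 9 - 6))² = (196 - 7)² = 189² = 35721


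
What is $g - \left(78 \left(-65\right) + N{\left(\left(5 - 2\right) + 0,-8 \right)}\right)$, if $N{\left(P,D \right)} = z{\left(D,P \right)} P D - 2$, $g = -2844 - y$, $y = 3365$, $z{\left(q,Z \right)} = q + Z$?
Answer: $-1257$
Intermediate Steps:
$z{\left(q,Z \right)} = Z + q$
$g = -6209$ ($g = -2844 - 3365 = -6209$)
$N{\left(P,D \right)} = -2 + D P \left(D + P\right)$ ($N{\left(P,D \right)} = \left(P + D\right) P D - 2 = \left(D + P\right) P D - 2 = P \left(D + P\right) D - 2 = D P \left(D + P\right) - 2 = -2 + D P \left(D + P\right)$)
$g - \left(78 \left(-65\right) + N{\left(\left(5 - 2\right) + 0,-8 \right)}\right) = -6209 - \left(78 \left(-65\right) - \left(2 + 8 \left(\left(5 - 2\right) + 0\right) \left(-8 + \left(\left(5 - 2\right) + 0\right)\right)\right)\right) = -6209 - \left(-5070 - \left(2 + 8 \left(3 + 0\right) \left(-8 + \left(3 + 0\right)\right)\right)\right) = -6209 - \left(-5070 - \left(2 + 24 \left(-8 + 3\right)\right)\right) = -6209 - \left(-5070 - \left(2 + 24 \left(-5\right)\right)\right) = -6209 - \left(-5070 + \left(-2 + 120\right)\right) = -6209 - \left(-5070 + 118\right) = -6209 - -4952 = -6209 + 4952 = -1257$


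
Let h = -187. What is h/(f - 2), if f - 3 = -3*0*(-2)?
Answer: -187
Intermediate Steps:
f = 3 (f = 3 - 3*0*(-2) = 3 + 0*(-2) = 3 + 0 = 3)
h/(f - 2) = -187/(3 - 2) = -187/1 = 1*(-187) = -187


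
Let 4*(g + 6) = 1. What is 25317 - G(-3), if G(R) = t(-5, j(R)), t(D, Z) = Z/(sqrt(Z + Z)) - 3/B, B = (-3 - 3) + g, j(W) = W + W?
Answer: 1189887/47 - I*sqrt(3) ≈ 25317.0 - 1.732*I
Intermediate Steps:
g = -23/4 (g = -6 + (1/4)*1 = -6 + 1/4 = -23/4 ≈ -5.7500)
j(W) = 2*W
B = -47/4 (B = (-3 - 3) - 23/4 = -6 - 23/4 = -47/4 ≈ -11.750)
t(D, Z) = 12/47 + sqrt(2)*sqrt(Z)/2 (t(D, Z) = Z/(sqrt(Z + Z)) - 3/(-47/4) = Z/(sqrt(2*Z)) - 3*(-4/47) = Z/((sqrt(2)*sqrt(Z))) + 12/47 = Z*(sqrt(2)/(2*sqrt(Z))) + 12/47 = sqrt(2)*sqrt(Z)/2 + 12/47 = 12/47 + sqrt(2)*sqrt(Z)/2)
G(R) = 12/47 + sqrt(R) (G(R) = 12/47 + sqrt(2)*sqrt(2*R)/2 = 12/47 + sqrt(2)*(sqrt(2)*sqrt(R))/2 = 12/47 + sqrt(R))
25317 - G(-3) = 25317 - (12/47 + sqrt(-3)) = 25317 - (12/47 + I*sqrt(3)) = 25317 + (-12/47 - I*sqrt(3)) = 1189887/47 - I*sqrt(3)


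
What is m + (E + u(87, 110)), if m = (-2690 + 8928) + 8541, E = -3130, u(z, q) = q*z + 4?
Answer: 21223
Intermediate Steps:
u(z, q) = 4 + q*z
m = 14779 (m = 6238 + 8541 = 14779)
m + (E + u(87, 110)) = 14779 + (-3130 + (4 + 110*87)) = 14779 + (-3130 + (4 + 9570)) = 14779 + (-3130 + 9574) = 14779 + 6444 = 21223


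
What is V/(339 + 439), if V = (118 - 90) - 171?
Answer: -143/778 ≈ -0.18380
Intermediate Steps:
V = -143 (V = 28 - 171 = -143)
V/(339 + 439) = -143/(339 + 439) = -143/778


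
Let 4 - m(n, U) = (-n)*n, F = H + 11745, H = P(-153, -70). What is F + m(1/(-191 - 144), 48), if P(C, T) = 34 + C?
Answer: 1305176751/112225 ≈ 11630.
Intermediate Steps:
H = -119 (H = 34 - 153 = -119)
F = 11626 (F = -119 + 11745 = 11626)
m(n, U) = 4 + n² (m(n, U) = 4 - (-n)*n = 4 - (-1)*n² = 4 + n²)
F + m(1/(-191 - 144), 48) = 11626 + (4 + (1/(-191 - 144))²) = 11626 + (4 + (1/(-335))²) = 11626 + (4 + (-1/335)²) = 11626 + (4 + 1/112225) = 11626 + 448901/112225 = 1305176751/112225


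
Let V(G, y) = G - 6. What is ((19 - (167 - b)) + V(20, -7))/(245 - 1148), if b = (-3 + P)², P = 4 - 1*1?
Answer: 134/903 ≈ 0.14839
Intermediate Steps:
P = 3 (P = 4 - 1 = 3)
V(G, y) = -6 + G
b = 0 (b = (-3 + 3)² = 0² = 0)
((19 - (167 - b)) + V(20, -7))/(245 - 1148) = ((19 - (167 - 1*0)) + (-6 + 20))/(245 - 1148) = ((19 - (167 + 0)) + 14)/(-903) = ((19 - 1*167) + 14)*(-1/903) = ((19 - 167) + 14)*(-1/903) = (-148 + 14)*(-1/903) = -134*(-1/903) = 134/903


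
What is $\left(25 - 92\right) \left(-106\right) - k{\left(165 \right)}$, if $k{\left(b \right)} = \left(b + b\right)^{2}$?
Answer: $-101798$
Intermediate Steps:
$k{\left(b \right)} = 4 b^{2}$ ($k{\left(b \right)} = \left(2 b\right)^{2} = 4 b^{2}$)
$\left(25 - 92\right) \left(-106\right) - k{\left(165 \right)} = \left(25 - 92\right) \left(-106\right) - 4 \cdot 165^{2} = \left(-67\right) \left(-106\right) - 4 \cdot 27225 = 7102 - 108900 = -101798$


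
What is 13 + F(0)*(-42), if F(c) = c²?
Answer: 13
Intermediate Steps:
13 + F(0)*(-42) = 13 + 0²*(-42) = 13 + 0*(-42) = 13 + 0 = 13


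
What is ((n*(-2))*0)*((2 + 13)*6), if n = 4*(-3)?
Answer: 0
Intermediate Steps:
n = -12
((n*(-2))*0)*((2 + 13)*6) = (-12*(-2)*0)*((2 + 13)*6) = (24*0)*(15*6) = 0*90 = 0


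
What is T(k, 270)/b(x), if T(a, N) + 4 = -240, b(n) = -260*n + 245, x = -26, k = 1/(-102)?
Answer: -244/7005 ≈ -0.034832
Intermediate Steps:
k = -1/102 ≈ -0.0098039
b(n) = 245 - 260*n
T(a, N) = -244 (T(a, N) = -4 - 240 = -244)
T(k, 270)/b(x) = -244/(245 - 260*(-26)) = -244/(245 + 6760) = -244/7005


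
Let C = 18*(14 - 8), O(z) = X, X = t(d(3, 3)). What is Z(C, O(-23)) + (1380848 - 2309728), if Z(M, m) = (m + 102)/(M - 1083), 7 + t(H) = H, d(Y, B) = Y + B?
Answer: -905658101/975 ≈ -9.2888e+5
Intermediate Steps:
d(Y, B) = B + Y
t(H) = -7 + H
X = -1 (X = -7 + (3 + 3) = -7 + 6 = -1)
O(z) = -1
C = 108 (C = 18*6 = 108)
Z(M, m) = (102 + m)/(-1083 + M)
Z(C, O(-23)) + (1380848 - 2309728) = (102 - 1)/(-1083 + 108) + (1380848 - 2309728) = 101/(-975) - 928880 = -1/975*101 - 928880 = -101/975 - 928880 = -905658101/975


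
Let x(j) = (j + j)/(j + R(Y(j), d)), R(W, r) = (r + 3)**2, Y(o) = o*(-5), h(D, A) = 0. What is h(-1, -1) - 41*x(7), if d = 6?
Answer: -287/44 ≈ -6.5227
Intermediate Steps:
Y(o) = -5*o
R(W, r) = (3 + r)**2
x(j) = 2*j/(81 + j) (x(j) = (j + j)/(j + (3 + 6)**2) = (2*j)/(j + 9**2) = (2*j)/(j + 81) = (2*j)/(81 + j) = 2*j/(81 + j))
h(-1, -1) - 41*x(7) = 0 - 82*7/(81 + 7) = 0 - 82*7/88 = 0 - 41*7/44 = 0 - 287/44 = -287/44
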